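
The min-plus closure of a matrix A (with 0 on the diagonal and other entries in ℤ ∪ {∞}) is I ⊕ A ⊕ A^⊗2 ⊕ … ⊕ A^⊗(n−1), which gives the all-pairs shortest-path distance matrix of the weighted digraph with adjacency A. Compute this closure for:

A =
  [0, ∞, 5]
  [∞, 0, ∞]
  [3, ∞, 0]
Closure =
  [0, ∞, 5]
  [∞, 0, ∞]
  [3, ∞, 0]

This is the Floyd-Warshall all-pairs shortest-path computation. For each intermediate vertex k = 0, 1, …, 2, update dist[i][j] ← min(dist[i][j], dist[i][k] + dist[k][j]). The final matrix gives, for each (i, j), the minimum total weight of any directed path from i to j (possibly empty when i = j).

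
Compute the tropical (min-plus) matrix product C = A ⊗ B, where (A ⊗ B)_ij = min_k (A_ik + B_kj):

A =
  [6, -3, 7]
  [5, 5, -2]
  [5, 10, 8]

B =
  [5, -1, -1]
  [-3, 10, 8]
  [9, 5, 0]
A ⊗ B =
  [-6, 5, 5]
  [2, 3, -2]
  [7, 4, 4]

Apply the min-plus product entry-by-entry:
  C[0][0] = min over k of (A[0][0] + B[0][0] = 6 + 5 = 11, A[0][1] + B[1][0] = -3 + -3 = -6, A[0][2] + B[2][0] = 7 + 9 = 16) = -6 (attained at k = 1)
  C[0][1] = min over k of (A[0][0] + B[0][1] = 6 + -1 = 5, A[0][1] + B[1][1] = -3 + 10 = 7, A[0][2] + B[2][1] = 7 + 5 = 12) = 5 (attained at k = 0)
  C[0][2] = min over k of (A[0][0] + B[0][2] = 6 + -1 = 5, A[0][1] + B[1][2] = -3 + 8 = 5, A[0][2] + B[2][2] = 7 + 0 = 7) = 5 (attained at k = 0)
  C[1][0] = min over k of (A[1][0] + B[0][0] = 5 + 5 = 10, A[1][1] + B[1][0] = 5 + -3 = 2, A[1][2] + B[2][0] = -2 + 9 = 7) = 2 (attained at k = 1)
  C[1][1] = min over k of (A[1][0] + B[0][1] = 5 + -1 = 4, A[1][1] + B[1][1] = 5 + 10 = 15, A[1][2] + B[2][1] = -2 + 5 = 3) = 3 (attained at k = 2)
  C[1][2] = min over k of (A[1][0] + B[0][2] = 5 + -1 = 4, A[1][1] + B[1][2] = 5 + 8 = 13, A[1][2] + B[2][2] = -2 + 0 = -2) = -2 (attained at k = 2)
  C[2][0] = min over k of (A[2][0] + B[0][0] = 5 + 5 = 10, A[2][1] + B[1][0] = 10 + -3 = 7, A[2][2] + B[2][0] = 8 + 9 = 17) = 7 (attained at k = 1)
  C[2][1] = min over k of (A[2][0] + B[0][1] = 5 + -1 = 4, A[2][1] + B[1][1] = 10 + 10 = 20, A[2][2] + B[2][1] = 8 + 5 = 13) = 4 (attained at k = 0)
  C[2][2] = min over k of (A[2][0] + B[0][2] = 5 + -1 = 4, A[2][1] + B[1][2] = 10 + 8 = 18, A[2][2] + B[2][2] = 8 + 0 = 8) = 4 (attained at k = 0)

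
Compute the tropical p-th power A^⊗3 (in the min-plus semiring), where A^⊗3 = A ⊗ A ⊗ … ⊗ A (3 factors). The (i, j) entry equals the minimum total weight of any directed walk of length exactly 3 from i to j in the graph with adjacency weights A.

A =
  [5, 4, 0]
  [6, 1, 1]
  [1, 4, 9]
A^⊗3 =
  [6, 5, 1]
  [3, 3, 2]
  [2, 5, 6]

Each entry (A^⊗3)_ij equals the minimum over all length-3 walks i = v_0 → v_1 → … → v_3 = j of Σ_t A[v_t][v_{t+1}]. For example, for (i, j) = (0, 2) we minimise over 9 possible intermediate vertex sequences; the minimum is 1, attained along the walk 0 → 2 → 0 → 2.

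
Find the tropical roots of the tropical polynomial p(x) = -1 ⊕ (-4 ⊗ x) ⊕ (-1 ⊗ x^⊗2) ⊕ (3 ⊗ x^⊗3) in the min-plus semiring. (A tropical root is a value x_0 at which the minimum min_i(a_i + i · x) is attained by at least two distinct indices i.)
Roots: {-4, -3, 3}

Each tropical root is a break point of the lower envelope of the lines y = a_i + i · x (there are 4 lines, with slopes 0, 1, ..., 3). Only the lines that attain the minimum somewhere contribute to roots; other lines are dominated. Here the surviving (envelope) indices are i = 3, i = 2, i = 1, i = 0.
Intersections between consecutive envelope lines give the roots: for adjacent envelope indices i < j the intersection is x = (a_i − a_j) / (j − i). Reading off the sorted break points: {-4, -3, 3}.
Verification: at each break x_0, at least two indices attain the minimum of min_i(a_i + i · x_0).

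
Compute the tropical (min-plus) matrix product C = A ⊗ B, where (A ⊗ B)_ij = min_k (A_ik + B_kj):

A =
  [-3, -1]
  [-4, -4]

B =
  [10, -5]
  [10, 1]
A ⊗ B =
  [7, -8]
  [6, -9]

Apply the min-plus product entry-by-entry:
  C[0][0] = min over k of (A[0][0] + B[0][0] = -3 + 10 = 7, A[0][1] + B[1][0] = -1 + 10 = 9) = 7 (attained at k = 0)
  C[0][1] = min over k of (A[0][0] + B[0][1] = -3 + -5 = -8, A[0][1] + B[1][1] = -1 + 1 = 0) = -8 (attained at k = 0)
  C[1][0] = min over k of (A[1][0] + B[0][0] = -4 + 10 = 6, A[1][1] + B[1][0] = -4 + 10 = 6) = 6 (attained at k = 0)
  C[1][1] = min over k of (A[1][0] + B[0][1] = -4 + -5 = -9, A[1][1] + B[1][1] = -4 + 1 = -3) = -9 (attained at k = 0)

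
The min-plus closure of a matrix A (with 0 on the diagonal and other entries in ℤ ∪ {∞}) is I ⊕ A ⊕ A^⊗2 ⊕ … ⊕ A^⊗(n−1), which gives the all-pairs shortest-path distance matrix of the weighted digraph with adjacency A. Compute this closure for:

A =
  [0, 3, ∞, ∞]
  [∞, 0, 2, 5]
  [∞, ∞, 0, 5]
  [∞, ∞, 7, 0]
Closure =
  [0, 3, 5, 8]
  [∞, 0, 2, 5]
  [∞, ∞, 0, 5]
  [∞, ∞, 7, 0]

This is the Floyd-Warshall all-pairs shortest-path computation. For each intermediate vertex k = 0, 1, …, 3, update dist[i][j] ← min(dist[i][j], dist[i][k] + dist[k][j]). The final matrix gives, for each (i, j), the minimum total weight of any directed path from i to j (possibly empty when i = j).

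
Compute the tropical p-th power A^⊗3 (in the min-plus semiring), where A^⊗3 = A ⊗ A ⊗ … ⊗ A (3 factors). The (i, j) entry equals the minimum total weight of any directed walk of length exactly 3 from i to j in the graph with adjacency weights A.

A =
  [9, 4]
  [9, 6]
A^⊗3 =
  [19, 16]
  [21, 18]

Each entry (A^⊗3)_ij equals the minimum over all length-3 walks i = v_0 → v_1 → … → v_3 = j of Σ_t A[v_t][v_{t+1}]. For example, for (i, j) = (0, 1) we minimise over 4 possible intermediate vertex sequences; the minimum is 16, attained along the walk 0 → 1 → 1 → 1.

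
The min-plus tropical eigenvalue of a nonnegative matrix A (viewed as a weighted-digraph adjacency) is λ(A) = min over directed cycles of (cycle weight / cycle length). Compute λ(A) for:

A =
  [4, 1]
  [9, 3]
λ(A) = 3

Enumerate directed cycles and compute their means (weight / length). Sample:
  cycle 0 → 0: weight = 4, length = 1, mean = 4/1 ≈ 4.000
  cycle 1 → 1: weight = 3, length = 1, mean = 3/1 ≈ 3.000
  cycle 0 → 1 → 0: weight = 10, length = 2, mean = 10/2 ≈ 5.000
  cycle 1 → 0 → 1: weight = 10, length = 2, mean = 10/2 ≈ 5.000
Minimum mean = 3.000, attained e.g. along the cycle 1 → 1 with weight 3 and length 1. So λ(A) = 3/1 = 3.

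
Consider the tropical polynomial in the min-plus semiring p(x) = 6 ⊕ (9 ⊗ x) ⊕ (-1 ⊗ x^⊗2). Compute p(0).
p(0) = -1

A tropical monomial a ⊗ x^⊗i evaluates to a + i · x. Evaluating each term at x = 0:
  Term 0 contributes 6 + 0 · 0 = 6
  Term 1 contributes 9 + 1 · 0 = 9
  Term 2 contributes -1 + 2 · 0 = -1
p(0) = ⊕ of these = min[6, 9, -1] = -1.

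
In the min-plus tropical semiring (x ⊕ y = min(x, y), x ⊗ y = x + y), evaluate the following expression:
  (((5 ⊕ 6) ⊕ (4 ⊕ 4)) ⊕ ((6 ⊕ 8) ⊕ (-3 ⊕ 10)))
(((5 ⊕ 6) ⊕ (4 ⊕ 4)) ⊕ ((6 ⊕ 8) ⊕ (-3 ⊕ 10))) = -3

Expand innermost to outermost. Recall ⊕ takes the minimum of its arguments and ⊗ takes their sum. Working out the expression (((5 ⊕ 6) ⊕ (4 ⊕ 4)) ⊕ ((6 ⊕ 8) ⊕ (-3 ⊕ 10))) gives -3.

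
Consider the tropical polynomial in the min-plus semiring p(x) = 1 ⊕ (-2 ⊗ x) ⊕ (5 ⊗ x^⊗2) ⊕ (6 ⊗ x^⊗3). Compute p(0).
p(0) = -2

A tropical monomial a ⊗ x^⊗i evaluates to a + i · x. Evaluating each term at x = 0:
  Term 0 contributes 1 + 0 · 0 = 1
  Term 1 contributes -2 + 1 · 0 = -2
  Term 2 contributes 5 + 2 · 0 = 5
  Term 3 contributes 6 + 3 · 0 = 6
p(0) = ⊕ of these = min[1, -2, 5, 6] = -2.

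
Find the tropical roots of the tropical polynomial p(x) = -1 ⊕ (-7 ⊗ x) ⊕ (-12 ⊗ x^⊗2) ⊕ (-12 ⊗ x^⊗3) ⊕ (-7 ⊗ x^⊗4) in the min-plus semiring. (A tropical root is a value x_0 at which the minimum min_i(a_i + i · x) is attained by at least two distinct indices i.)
Roots: {-5, 0, 5, 6}

Each tropical root is a break point of the lower envelope of the lines y = a_i + i · x (there are 5 lines, with slopes 0, 1, ..., 4). Only the lines that attain the minimum somewhere contribute to roots; other lines are dominated. Here the surviving (envelope) indices are i = 4, i = 3, i = 2, i = 1, i = 0.
Intersections between consecutive envelope lines give the roots: for adjacent envelope indices i < j the intersection is x = (a_i − a_j) / (j − i). Reading off the sorted break points: {-5, 0, 5, 6}.
Verification: at each break x_0, at least two indices attain the minimum of min_i(a_i + i · x_0).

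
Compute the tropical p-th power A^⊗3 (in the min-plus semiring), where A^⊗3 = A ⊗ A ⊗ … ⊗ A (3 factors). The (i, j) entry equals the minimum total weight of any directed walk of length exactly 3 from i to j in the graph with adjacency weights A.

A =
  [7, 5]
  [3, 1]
A^⊗3 =
  [9, 7]
  [5, 3]

Each entry (A^⊗3)_ij equals the minimum over all length-3 walks i = v_0 → v_1 → … → v_3 = j of Σ_t A[v_t][v_{t+1}]. For example, for (i, j) = (0, 1) we minimise over 4 possible intermediate vertex sequences; the minimum is 7, attained along the walk 0 → 1 → 1 → 1.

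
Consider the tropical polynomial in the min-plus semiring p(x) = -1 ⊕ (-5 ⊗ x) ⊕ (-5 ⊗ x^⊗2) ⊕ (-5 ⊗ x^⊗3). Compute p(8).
p(8) = -1

A tropical monomial a ⊗ x^⊗i evaluates to a + i · x. Evaluating each term at x = 8:
  Term 0 contributes -1 + 0 · 8 = -1
  Term 1 contributes -5 + 1 · 8 = 3
  Term 2 contributes -5 + 2 · 8 = 11
  Term 3 contributes -5 + 3 · 8 = 19
p(8) = ⊕ of these = min[-1, 3, 11, 19] = -1.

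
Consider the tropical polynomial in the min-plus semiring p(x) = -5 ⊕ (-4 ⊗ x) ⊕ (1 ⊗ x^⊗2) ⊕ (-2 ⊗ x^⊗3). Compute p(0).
p(0) = -5

A tropical monomial a ⊗ x^⊗i evaluates to a + i · x. Evaluating each term at x = 0:
  Term 0 contributes -5 + 0 · 0 = -5
  Term 1 contributes -4 + 1 · 0 = -4
  Term 2 contributes 1 + 2 · 0 = 1
  Term 3 contributes -2 + 3 · 0 = -2
p(0) = ⊕ of these = min[-5, -4, 1, -2] = -5.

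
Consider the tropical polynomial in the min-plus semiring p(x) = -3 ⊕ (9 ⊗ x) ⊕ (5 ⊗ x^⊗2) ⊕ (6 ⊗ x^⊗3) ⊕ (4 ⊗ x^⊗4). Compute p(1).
p(1) = -3

A tropical monomial a ⊗ x^⊗i evaluates to a + i · x. Evaluating each term at x = 1:
  Term 0 contributes -3 + 0 · 1 = -3
  Term 1 contributes 9 + 1 · 1 = 10
  Term 2 contributes 5 + 2 · 1 = 7
  Term 3 contributes 6 + 3 · 1 = 9
  Term 4 contributes 4 + 4 · 1 = 8
p(1) = ⊕ of these = min[-3, 10, 7, 9, 8] = -3.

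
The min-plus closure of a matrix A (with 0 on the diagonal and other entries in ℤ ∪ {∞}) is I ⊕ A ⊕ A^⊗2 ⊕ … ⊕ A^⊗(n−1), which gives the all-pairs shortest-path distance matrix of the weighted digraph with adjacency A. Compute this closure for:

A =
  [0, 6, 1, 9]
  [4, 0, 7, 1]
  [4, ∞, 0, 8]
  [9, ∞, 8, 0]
Closure =
  [0, 6, 1, 7]
  [4, 0, 5, 1]
  [4, 10, 0, 8]
  [9, 15, 8, 0]

This is the Floyd-Warshall all-pairs shortest-path computation. For each intermediate vertex k = 0, 1, …, 3, update dist[i][j] ← min(dist[i][j], dist[i][k] + dist[k][j]). The final matrix gives, for each (i, j), the minimum total weight of any directed path from i to j (possibly empty when i = j).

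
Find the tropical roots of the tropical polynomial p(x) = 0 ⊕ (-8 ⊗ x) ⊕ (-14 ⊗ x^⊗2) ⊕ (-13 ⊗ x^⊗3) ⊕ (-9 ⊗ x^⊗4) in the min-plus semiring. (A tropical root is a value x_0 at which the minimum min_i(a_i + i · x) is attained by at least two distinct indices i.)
Roots: {-4, -1, 6, 8}

Each tropical root is a break point of the lower envelope of the lines y = a_i + i · x (there are 5 lines, with slopes 0, 1, ..., 4). Only the lines that attain the minimum somewhere contribute to roots; other lines are dominated. Here the surviving (envelope) indices are i = 4, i = 3, i = 2, i = 1, i = 0.
Intersections between consecutive envelope lines give the roots: for adjacent envelope indices i < j the intersection is x = (a_i − a_j) / (j − i). Reading off the sorted break points: {-4, -1, 6, 8}.
Verification: at each break x_0, at least two indices attain the minimum of min_i(a_i + i · x_0).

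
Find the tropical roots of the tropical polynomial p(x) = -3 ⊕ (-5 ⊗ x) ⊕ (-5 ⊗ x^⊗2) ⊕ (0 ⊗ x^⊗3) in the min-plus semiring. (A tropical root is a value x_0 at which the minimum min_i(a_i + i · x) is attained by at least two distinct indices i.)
Roots: {-5, 0, 2}

Each tropical root is a break point of the lower envelope of the lines y = a_i + i · x (there are 4 lines, with slopes 0, 1, ..., 3). Only the lines that attain the minimum somewhere contribute to roots; other lines are dominated. Here the surviving (envelope) indices are i = 3, i = 2, i = 1, i = 0.
Intersections between consecutive envelope lines give the roots: for adjacent envelope indices i < j the intersection is x = (a_i − a_j) / (j − i). Reading off the sorted break points: {-5, 0, 2}.
Verification: at each break x_0, at least two indices attain the minimum of min_i(a_i + i · x_0).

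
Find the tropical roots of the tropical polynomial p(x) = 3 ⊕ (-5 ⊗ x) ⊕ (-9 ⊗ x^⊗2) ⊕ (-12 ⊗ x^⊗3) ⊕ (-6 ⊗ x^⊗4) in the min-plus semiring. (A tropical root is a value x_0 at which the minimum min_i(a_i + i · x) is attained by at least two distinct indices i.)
Roots: {-6, 3, 4, 8}

Each tropical root is a break point of the lower envelope of the lines y = a_i + i · x (there are 5 lines, with slopes 0, 1, ..., 4). Only the lines that attain the minimum somewhere contribute to roots; other lines are dominated. Here the surviving (envelope) indices are i = 4, i = 3, i = 2, i = 1, i = 0.
Intersections between consecutive envelope lines give the roots: for adjacent envelope indices i < j the intersection is x = (a_i − a_j) / (j − i). Reading off the sorted break points: {-6, 3, 4, 8}.
Verification: at each break x_0, at least two indices attain the minimum of min_i(a_i + i · x_0).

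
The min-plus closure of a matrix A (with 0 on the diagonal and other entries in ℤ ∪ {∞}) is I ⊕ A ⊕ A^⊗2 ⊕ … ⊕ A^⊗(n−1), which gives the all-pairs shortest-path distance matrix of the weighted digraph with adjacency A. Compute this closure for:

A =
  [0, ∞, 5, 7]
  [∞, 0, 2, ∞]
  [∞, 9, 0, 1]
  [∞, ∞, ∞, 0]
Closure =
  [0, 14, 5, 6]
  [∞, 0, 2, 3]
  [∞, 9, 0, 1]
  [∞, ∞, ∞, 0]

This is the Floyd-Warshall all-pairs shortest-path computation. For each intermediate vertex k = 0, 1, …, 3, update dist[i][j] ← min(dist[i][j], dist[i][k] + dist[k][j]). The final matrix gives, for each (i, j), the minimum total weight of any directed path from i to j (possibly empty when i = j).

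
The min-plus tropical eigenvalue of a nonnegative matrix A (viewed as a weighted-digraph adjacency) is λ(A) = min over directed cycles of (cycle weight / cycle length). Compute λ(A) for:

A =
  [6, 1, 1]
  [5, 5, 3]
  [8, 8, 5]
λ(A) = 3

Enumerate directed cycles and compute their means (weight / length). Sample:
  cycle 0 → 0: weight = 6, length = 1, mean = 6/1 ≈ 6.000
  cycle 1 → 1: weight = 5, length = 1, mean = 5/1 ≈ 5.000
  cycle 2 → 2: weight = 5, length = 1, mean = 5/1 ≈ 5.000
  cycle 0 → 1 → 0: weight = 6, length = 2, mean = 6/2 ≈ 3.000
  cycle 0 → 2 → 0: weight = 9, length = 2, mean = 9/2 ≈ 4.500
  cycle 1 → 0 → 1: weight = 6, length = 2, mean = 6/2 ≈ 3.000
Minimum mean = 3.000, attained e.g. along the cycle 0 → 1 → 0 with weight 6 and length 2. So λ(A) = 6/2 = 3.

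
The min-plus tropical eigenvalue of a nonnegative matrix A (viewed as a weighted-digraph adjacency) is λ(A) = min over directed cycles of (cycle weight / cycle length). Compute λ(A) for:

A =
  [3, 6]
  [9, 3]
λ(A) = 3

Enumerate directed cycles and compute their means (weight / length). Sample:
  cycle 0 → 0: weight = 3, length = 1, mean = 3/1 ≈ 3.000
  cycle 1 → 1: weight = 3, length = 1, mean = 3/1 ≈ 3.000
  cycle 0 → 1 → 0: weight = 15, length = 2, mean = 15/2 ≈ 7.500
  cycle 1 → 0 → 1: weight = 15, length = 2, mean = 15/2 ≈ 7.500
Minimum mean = 3.000, attained e.g. along the cycle 0 → 0 with weight 3 and length 1. So λ(A) = 3/1 = 3.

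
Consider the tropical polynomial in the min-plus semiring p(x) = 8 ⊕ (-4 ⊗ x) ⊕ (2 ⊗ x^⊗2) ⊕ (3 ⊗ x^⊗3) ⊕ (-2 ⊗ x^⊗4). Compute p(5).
p(5) = 1

A tropical monomial a ⊗ x^⊗i evaluates to a + i · x. Evaluating each term at x = 5:
  Term 0 contributes 8 + 0 · 5 = 8
  Term 1 contributes -4 + 1 · 5 = 1
  Term 2 contributes 2 + 2 · 5 = 12
  Term 3 contributes 3 + 3 · 5 = 18
  Term 4 contributes -2 + 4 · 5 = 18
p(5) = ⊕ of these = min[8, 1, 12, 18, 18] = 1.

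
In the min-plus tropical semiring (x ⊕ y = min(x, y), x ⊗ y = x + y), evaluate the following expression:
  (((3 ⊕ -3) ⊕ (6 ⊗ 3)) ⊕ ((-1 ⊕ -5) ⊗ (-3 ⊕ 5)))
(((3 ⊕ -3) ⊕ (6 ⊗ 3)) ⊕ ((-1 ⊕ -5) ⊗ (-3 ⊕ 5))) = -8

Expand innermost to outermost. Recall ⊕ takes the minimum of its arguments and ⊗ takes their sum. Working out the expression (((3 ⊕ -3) ⊕ (6 ⊗ 3)) ⊕ ((-1 ⊕ -5) ⊗ (-3 ⊕ 5))) gives -8.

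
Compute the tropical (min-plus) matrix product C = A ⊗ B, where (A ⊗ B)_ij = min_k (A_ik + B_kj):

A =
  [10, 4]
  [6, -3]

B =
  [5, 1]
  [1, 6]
A ⊗ B =
  [5, 10]
  [-2, 3]

Apply the min-plus product entry-by-entry:
  C[0][0] = min over k of (A[0][0] + B[0][0] = 10 + 5 = 15, A[0][1] + B[1][0] = 4 + 1 = 5) = 5 (attained at k = 1)
  C[0][1] = min over k of (A[0][0] + B[0][1] = 10 + 1 = 11, A[0][1] + B[1][1] = 4 + 6 = 10) = 10 (attained at k = 1)
  C[1][0] = min over k of (A[1][0] + B[0][0] = 6 + 5 = 11, A[1][1] + B[1][0] = -3 + 1 = -2) = -2 (attained at k = 1)
  C[1][1] = min over k of (A[1][0] + B[0][1] = 6 + 1 = 7, A[1][1] + B[1][1] = -3 + 6 = 3) = 3 (attained at k = 1)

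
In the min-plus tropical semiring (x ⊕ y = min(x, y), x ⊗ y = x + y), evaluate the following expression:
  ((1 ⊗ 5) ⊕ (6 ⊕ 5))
((1 ⊗ 5) ⊕ (6 ⊕ 5)) = 5

Expand innermost to outermost. Recall ⊕ takes the minimum of its arguments and ⊗ takes their sum. Working out the expression ((1 ⊗ 5) ⊕ (6 ⊕ 5)) gives 5.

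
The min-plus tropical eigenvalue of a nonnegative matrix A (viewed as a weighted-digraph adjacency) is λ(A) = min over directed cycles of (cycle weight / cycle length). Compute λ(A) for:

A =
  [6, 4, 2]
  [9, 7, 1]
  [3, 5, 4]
λ(A) = 5/2

Enumerate directed cycles and compute their means (weight / length). Sample:
  cycle 0 → 0: weight = 6, length = 1, mean = 6/1 ≈ 6.000
  cycle 1 → 1: weight = 7, length = 1, mean = 7/1 ≈ 7.000
  cycle 2 → 2: weight = 4, length = 1, mean = 4/1 ≈ 4.000
  cycle 0 → 1 → 0: weight = 13, length = 2, mean = 13/2 ≈ 6.500
  cycle 0 → 2 → 0: weight = 5, length = 2, mean = 5/2 ≈ 2.500
  cycle 1 → 0 → 1: weight = 13, length = 2, mean = 13/2 ≈ 6.500
Minimum mean = 2.500, attained e.g. along the cycle 0 → 2 → 0 with weight 5 and length 2. So λ(A) = 5/2 = 5/2.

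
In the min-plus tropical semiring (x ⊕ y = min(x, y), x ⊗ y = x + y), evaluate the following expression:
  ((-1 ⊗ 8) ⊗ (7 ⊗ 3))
((-1 ⊗ 8) ⊗ (7 ⊗ 3)) = 17

Expand innermost to outermost. Recall ⊕ takes the minimum of its arguments and ⊗ takes their sum. Working out the expression ((-1 ⊗ 8) ⊗ (7 ⊗ 3)) gives 17.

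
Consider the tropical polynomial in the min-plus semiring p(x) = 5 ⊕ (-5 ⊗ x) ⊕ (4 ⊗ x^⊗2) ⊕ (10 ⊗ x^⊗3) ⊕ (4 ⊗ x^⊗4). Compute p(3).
p(3) = -2

A tropical monomial a ⊗ x^⊗i evaluates to a + i · x. Evaluating each term at x = 3:
  Term 0 contributes 5 + 0 · 3 = 5
  Term 1 contributes -5 + 1 · 3 = -2
  Term 2 contributes 4 + 2 · 3 = 10
  Term 3 contributes 10 + 3 · 3 = 19
  Term 4 contributes 4 + 4 · 3 = 16
p(3) = ⊕ of these = min[5, -2, 10, 19, 16] = -2.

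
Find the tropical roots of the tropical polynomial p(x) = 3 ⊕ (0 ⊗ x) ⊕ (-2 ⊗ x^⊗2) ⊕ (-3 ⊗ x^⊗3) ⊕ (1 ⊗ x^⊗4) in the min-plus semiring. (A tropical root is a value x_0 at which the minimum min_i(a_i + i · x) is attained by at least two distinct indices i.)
Roots: {-4, 1, 2, 3}

Each tropical root is a break point of the lower envelope of the lines y = a_i + i · x (there are 5 lines, with slopes 0, 1, ..., 4). Only the lines that attain the minimum somewhere contribute to roots; other lines are dominated. Here the surviving (envelope) indices are i = 4, i = 3, i = 2, i = 1, i = 0.
Intersections between consecutive envelope lines give the roots: for adjacent envelope indices i < j the intersection is x = (a_i − a_j) / (j − i). Reading off the sorted break points: {-4, 1, 2, 3}.
Verification: at each break x_0, at least two indices attain the minimum of min_i(a_i + i · x_0).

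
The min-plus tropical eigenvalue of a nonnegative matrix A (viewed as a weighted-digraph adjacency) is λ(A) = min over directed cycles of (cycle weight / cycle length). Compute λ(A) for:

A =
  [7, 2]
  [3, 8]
λ(A) = 5/2

Enumerate directed cycles and compute their means (weight / length). Sample:
  cycle 0 → 0: weight = 7, length = 1, mean = 7/1 ≈ 7.000
  cycle 1 → 1: weight = 8, length = 1, mean = 8/1 ≈ 8.000
  cycle 0 → 1 → 0: weight = 5, length = 2, mean = 5/2 ≈ 2.500
  cycle 1 → 0 → 1: weight = 5, length = 2, mean = 5/2 ≈ 2.500
Minimum mean = 2.500, attained e.g. along the cycle 0 → 1 → 0 with weight 5 and length 2. So λ(A) = 5/2 = 5/2.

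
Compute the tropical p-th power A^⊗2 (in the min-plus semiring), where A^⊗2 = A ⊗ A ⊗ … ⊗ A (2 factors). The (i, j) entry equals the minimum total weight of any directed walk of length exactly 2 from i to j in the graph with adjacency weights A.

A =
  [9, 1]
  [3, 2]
A^⊗2 =
  [4, 3]
  [5, 4]

Each entry (A^⊗2)_ij equals the minimum over all length-2 walks i = v_0 → v_1 → … → v_2 = j of Σ_t A[v_t][v_{t+1}]. For example, for (i, j) = (0, 1) we minimise over 2 possible intermediate vertex sequences; the minimum is 3, attained along the walk 0 → 1 → 1.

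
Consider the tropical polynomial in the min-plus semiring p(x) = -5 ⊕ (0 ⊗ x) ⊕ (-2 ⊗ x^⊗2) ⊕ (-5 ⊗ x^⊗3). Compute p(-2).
p(-2) = -11

A tropical monomial a ⊗ x^⊗i evaluates to a + i · x. Evaluating each term at x = -2:
  Term 0 contributes -5 + 0 · -2 = -5
  Term 1 contributes 0 + 1 · -2 = -2
  Term 2 contributes -2 + 2 · -2 = -6
  Term 3 contributes -5 + 3 · -2 = -11
p(-2) = ⊕ of these = min[-5, -2, -6, -11] = -11.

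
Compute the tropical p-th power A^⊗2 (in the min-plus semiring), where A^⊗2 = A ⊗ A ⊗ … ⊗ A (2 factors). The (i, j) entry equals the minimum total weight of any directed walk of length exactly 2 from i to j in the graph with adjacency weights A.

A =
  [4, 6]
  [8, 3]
A^⊗2 =
  [8, 9]
  [11, 6]

Each entry (A^⊗2)_ij equals the minimum over all length-2 walks i = v_0 → v_1 → … → v_2 = j of Σ_t A[v_t][v_{t+1}]. For example, for (i, j) = (0, 1) we minimise over 2 possible intermediate vertex sequences; the minimum is 9, attained along the walk 0 → 1 → 1.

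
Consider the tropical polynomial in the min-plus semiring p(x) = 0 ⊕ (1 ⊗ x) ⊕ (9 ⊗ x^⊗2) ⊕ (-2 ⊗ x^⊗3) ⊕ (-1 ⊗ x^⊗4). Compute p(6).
p(6) = 0

A tropical monomial a ⊗ x^⊗i evaluates to a + i · x. Evaluating each term at x = 6:
  Term 0 contributes 0 + 0 · 6 = 0
  Term 1 contributes 1 + 1 · 6 = 7
  Term 2 contributes 9 + 2 · 6 = 21
  Term 3 contributes -2 + 3 · 6 = 16
  Term 4 contributes -1 + 4 · 6 = 23
p(6) = ⊕ of these = min[0, 7, 21, 16, 23] = 0.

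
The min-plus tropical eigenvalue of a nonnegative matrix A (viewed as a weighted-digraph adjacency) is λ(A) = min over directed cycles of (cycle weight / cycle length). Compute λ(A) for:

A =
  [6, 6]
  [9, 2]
λ(A) = 2

Enumerate directed cycles and compute their means (weight / length). Sample:
  cycle 0 → 0: weight = 6, length = 1, mean = 6/1 ≈ 6.000
  cycle 1 → 1: weight = 2, length = 1, mean = 2/1 ≈ 2.000
  cycle 0 → 1 → 0: weight = 15, length = 2, mean = 15/2 ≈ 7.500
  cycle 1 → 0 → 1: weight = 15, length = 2, mean = 15/2 ≈ 7.500
Minimum mean = 2.000, attained e.g. along the cycle 1 → 1 with weight 2 and length 1. So λ(A) = 2/1 = 2.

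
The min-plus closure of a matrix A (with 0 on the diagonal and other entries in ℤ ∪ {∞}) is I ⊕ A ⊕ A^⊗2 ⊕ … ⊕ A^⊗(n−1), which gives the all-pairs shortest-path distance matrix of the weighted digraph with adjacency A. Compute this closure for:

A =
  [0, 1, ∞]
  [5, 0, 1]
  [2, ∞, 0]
Closure =
  [0, 1, 2]
  [3, 0, 1]
  [2, 3, 0]

This is the Floyd-Warshall all-pairs shortest-path computation. For each intermediate vertex k = 0, 1, …, 2, update dist[i][j] ← min(dist[i][j], dist[i][k] + dist[k][j]). The final matrix gives, for each (i, j), the minimum total weight of any directed path from i to j (possibly empty when i = j).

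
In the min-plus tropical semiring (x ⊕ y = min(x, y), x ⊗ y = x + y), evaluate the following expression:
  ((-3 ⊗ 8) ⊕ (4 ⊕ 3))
((-3 ⊗ 8) ⊕ (4 ⊕ 3)) = 3

Expand innermost to outermost. Recall ⊕ takes the minimum of its arguments and ⊗ takes their sum. Working out the expression ((-3 ⊗ 8) ⊕ (4 ⊕ 3)) gives 3.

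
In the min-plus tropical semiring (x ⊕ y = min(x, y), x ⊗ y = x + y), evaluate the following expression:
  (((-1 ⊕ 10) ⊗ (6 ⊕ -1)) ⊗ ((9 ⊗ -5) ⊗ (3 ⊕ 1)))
(((-1 ⊕ 10) ⊗ (6 ⊕ -1)) ⊗ ((9 ⊗ -5) ⊗ (3 ⊕ 1))) = 3

Expand innermost to outermost. Recall ⊕ takes the minimum of its arguments and ⊗ takes their sum. Working out the expression (((-1 ⊕ 10) ⊗ (6 ⊕ -1)) ⊗ ((9 ⊗ -5) ⊗ (3 ⊕ 1))) gives 3.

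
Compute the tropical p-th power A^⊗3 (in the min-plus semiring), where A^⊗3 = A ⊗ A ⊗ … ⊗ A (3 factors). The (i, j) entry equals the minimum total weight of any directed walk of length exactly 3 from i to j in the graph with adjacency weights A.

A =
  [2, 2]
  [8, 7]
A^⊗3 =
  [6, 6]
  [12, 12]

Each entry (A^⊗3)_ij equals the minimum over all length-3 walks i = v_0 → v_1 → … → v_3 = j of Σ_t A[v_t][v_{t+1}]. For example, for (i, j) = (0, 1) we minimise over 4 possible intermediate vertex sequences; the minimum is 6, attained along the walk 0 → 0 → 0 → 1.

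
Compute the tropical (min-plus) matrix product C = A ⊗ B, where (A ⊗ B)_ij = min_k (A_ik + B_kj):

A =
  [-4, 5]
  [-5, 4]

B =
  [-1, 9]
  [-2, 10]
A ⊗ B =
  [-5, 5]
  [-6, 4]

Apply the min-plus product entry-by-entry:
  C[0][0] = min over k of (A[0][0] + B[0][0] = -4 + -1 = -5, A[0][1] + B[1][0] = 5 + -2 = 3) = -5 (attained at k = 0)
  C[0][1] = min over k of (A[0][0] + B[0][1] = -4 + 9 = 5, A[0][1] + B[1][1] = 5 + 10 = 15) = 5 (attained at k = 0)
  C[1][0] = min over k of (A[1][0] + B[0][0] = -5 + -1 = -6, A[1][1] + B[1][0] = 4 + -2 = 2) = -6 (attained at k = 0)
  C[1][1] = min over k of (A[1][0] + B[0][1] = -5 + 9 = 4, A[1][1] + B[1][1] = 4 + 10 = 14) = 4 (attained at k = 0)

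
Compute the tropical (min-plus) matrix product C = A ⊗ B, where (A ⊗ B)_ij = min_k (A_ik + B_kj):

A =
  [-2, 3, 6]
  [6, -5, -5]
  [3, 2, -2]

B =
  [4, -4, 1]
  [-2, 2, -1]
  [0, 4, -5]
A ⊗ B =
  [1, -6, -1]
  [-7, -3, -10]
  [-2, -1, -7]

Apply the min-plus product entry-by-entry:
  C[0][0] = min over k of (A[0][0] + B[0][0] = -2 + 4 = 2, A[0][1] + B[1][0] = 3 + -2 = 1, A[0][2] + B[2][0] = 6 + 0 = 6) = 1 (attained at k = 1)
  C[0][1] = min over k of (A[0][0] + B[0][1] = -2 + -4 = -6, A[0][1] + B[1][1] = 3 + 2 = 5, A[0][2] + B[2][1] = 6 + 4 = 10) = -6 (attained at k = 0)
  C[0][2] = min over k of (A[0][0] + B[0][2] = -2 + 1 = -1, A[0][1] + B[1][2] = 3 + -1 = 2, A[0][2] + B[2][2] = 6 + -5 = 1) = -1 (attained at k = 0)
  C[1][0] = min over k of (A[1][0] + B[0][0] = 6 + 4 = 10, A[1][1] + B[1][0] = -5 + -2 = -7, A[1][2] + B[2][0] = -5 + 0 = -5) = -7 (attained at k = 1)
  C[1][1] = min over k of (A[1][0] + B[0][1] = 6 + -4 = 2, A[1][1] + B[1][1] = -5 + 2 = -3, A[1][2] + B[2][1] = -5 + 4 = -1) = -3 (attained at k = 1)
  C[1][2] = min over k of (A[1][0] + B[0][2] = 6 + 1 = 7, A[1][1] + B[1][2] = -5 + -1 = -6, A[1][2] + B[2][2] = -5 + -5 = -10) = -10 (attained at k = 2)
  C[2][0] = min over k of (A[2][0] + B[0][0] = 3 + 4 = 7, A[2][1] + B[1][0] = 2 + -2 = 0, A[2][2] + B[2][0] = -2 + 0 = -2) = -2 (attained at k = 2)
  C[2][1] = min over k of (A[2][0] + B[0][1] = 3 + -4 = -1, A[2][1] + B[1][1] = 2 + 2 = 4, A[2][2] + B[2][1] = -2 + 4 = 2) = -1 (attained at k = 0)
  C[2][2] = min over k of (A[2][0] + B[0][2] = 3 + 1 = 4, A[2][1] + B[1][2] = 2 + -1 = 1, A[2][2] + B[2][2] = -2 + -5 = -7) = -7 (attained at k = 2)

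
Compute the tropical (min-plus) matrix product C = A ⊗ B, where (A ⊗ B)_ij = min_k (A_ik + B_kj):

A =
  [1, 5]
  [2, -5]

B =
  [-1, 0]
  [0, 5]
A ⊗ B =
  [0, 1]
  [-5, 0]

Apply the min-plus product entry-by-entry:
  C[0][0] = min over k of (A[0][0] + B[0][0] = 1 + -1 = 0, A[0][1] + B[1][0] = 5 + 0 = 5) = 0 (attained at k = 0)
  C[0][1] = min over k of (A[0][0] + B[0][1] = 1 + 0 = 1, A[0][1] + B[1][1] = 5 + 5 = 10) = 1 (attained at k = 0)
  C[1][0] = min over k of (A[1][0] + B[0][0] = 2 + -1 = 1, A[1][1] + B[1][0] = -5 + 0 = -5) = -5 (attained at k = 1)
  C[1][1] = min over k of (A[1][0] + B[0][1] = 2 + 0 = 2, A[1][1] + B[1][1] = -5 + 5 = 0) = 0 (attained at k = 1)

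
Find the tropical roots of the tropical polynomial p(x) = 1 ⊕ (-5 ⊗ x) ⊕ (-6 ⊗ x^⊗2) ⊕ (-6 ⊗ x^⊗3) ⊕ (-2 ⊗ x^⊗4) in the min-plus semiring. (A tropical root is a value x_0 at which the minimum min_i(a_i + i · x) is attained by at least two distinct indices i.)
Roots: {-4, 0, 1, 6}

Each tropical root is a break point of the lower envelope of the lines y = a_i + i · x (there are 5 lines, with slopes 0, 1, ..., 4). Only the lines that attain the minimum somewhere contribute to roots; other lines are dominated. Here the surviving (envelope) indices are i = 4, i = 3, i = 2, i = 1, i = 0.
Intersections between consecutive envelope lines give the roots: for adjacent envelope indices i < j the intersection is x = (a_i − a_j) / (j − i). Reading off the sorted break points: {-4, 0, 1, 6}.
Verification: at each break x_0, at least two indices attain the minimum of min_i(a_i + i · x_0).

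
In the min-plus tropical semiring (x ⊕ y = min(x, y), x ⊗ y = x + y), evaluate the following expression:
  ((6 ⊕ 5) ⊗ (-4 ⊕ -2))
((6 ⊕ 5) ⊗ (-4 ⊕ -2)) = 1

Expand innermost to outermost. Recall ⊕ takes the minimum of its arguments and ⊗ takes their sum. Working out the expression ((6 ⊕ 5) ⊗ (-4 ⊕ -2)) gives 1.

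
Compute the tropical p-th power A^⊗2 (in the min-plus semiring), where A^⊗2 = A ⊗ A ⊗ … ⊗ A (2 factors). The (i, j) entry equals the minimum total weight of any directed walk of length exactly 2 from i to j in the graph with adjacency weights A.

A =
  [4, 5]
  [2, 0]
A^⊗2 =
  [7, 5]
  [2, 0]

Each entry (A^⊗2)_ij equals the minimum over all length-2 walks i = v_0 → v_1 → … → v_2 = j of Σ_t A[v_t][v_{t+1}]. For example, for (i, j) = (0, 1) we minimise over 2 possible intermediate vertex sequences; the minimum is 5, attained along the walk 0 → 1 → 1.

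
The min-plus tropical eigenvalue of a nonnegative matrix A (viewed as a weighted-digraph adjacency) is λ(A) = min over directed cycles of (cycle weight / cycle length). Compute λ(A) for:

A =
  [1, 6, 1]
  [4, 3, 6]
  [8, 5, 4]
λ(A) = 1

Enumerate directed cycles and compute their means (weight / length). Sample:
  cycle 0 → 0: weight = 1, length = 1, mean = 1/1 ≈ 1.000
  cycle 1 → 1: weight = 3, length = 1, mean = 3/1 ≈ 3.000
  cycle 2 → 2: weight = 4, length = 1, mean = 4/1 ≈ 4.000
  cycle 0 → 1 → 0: weight = 10, length = 2, mean = 10/2 ≈ 5.000
  cycle 0 → 2 → 0: weight = 9, length = 2, mean = 9/2 ≈ 4.500
  cycle 1 → 0 → 1: weight = 10, length = 2, mean = 10/2 ≈ 5.000
Minimum mean = 1.000, attained e.g. along the cycle 0 → 0 with weight 1 and length 1. So λ(A) = 1/1 = 1.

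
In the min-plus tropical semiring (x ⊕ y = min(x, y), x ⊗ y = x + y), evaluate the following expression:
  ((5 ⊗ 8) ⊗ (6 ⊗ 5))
((5 ⊗ 8) ⊗ (6 ⊗ 5)) = 24

Expand innermost to outermost. Recall ⊕ takes the minimum of its arguments and ⊗ takes their sum. Working out the expression ((5 ⊗ 8) ⊗ (6 ⊗ 5)) gives 24.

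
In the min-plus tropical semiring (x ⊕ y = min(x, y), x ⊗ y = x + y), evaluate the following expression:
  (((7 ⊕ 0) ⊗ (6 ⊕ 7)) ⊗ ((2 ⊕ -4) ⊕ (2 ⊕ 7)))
(((7 ⊕ 0) ⊗ (6 ⊕ 7)) ⊗ ((2 ⊕ -4) ⊕ (2 ⊕ 7))) = 2

Expand innermost to outermost. Recall ⊕ takes the minimum of its arguments and ⊗ takes their sum. Working out the expression (((7 ⊕ 0) ⊗ (6 ⊕ 7)) ⊗ ((2 ⊕ -4) ⊕ (2 ⊕ 7))) gives 2.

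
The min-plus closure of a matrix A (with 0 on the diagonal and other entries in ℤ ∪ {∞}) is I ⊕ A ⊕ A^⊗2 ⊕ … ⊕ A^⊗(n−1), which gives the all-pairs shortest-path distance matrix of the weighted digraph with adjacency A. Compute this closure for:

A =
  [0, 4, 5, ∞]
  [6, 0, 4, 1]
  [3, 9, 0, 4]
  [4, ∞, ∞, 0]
Closure =
  [0, 4, 5, 5]
  [5, 0, 4, 1]
  [3, 7, 0, 4]
  [4, 8, 9, 0]

This is the Floyd-Warshall all-pairs shortest-path computation. For each intermediate vertex k = 0, 1, …, 3, update dist[i][j] ← min(dist[i][j], dist[i][k] + dist[k][j]). The final matrix gives, for each (i, j), the minimum total weight of any directed path from i to j (possibly empty when i = j).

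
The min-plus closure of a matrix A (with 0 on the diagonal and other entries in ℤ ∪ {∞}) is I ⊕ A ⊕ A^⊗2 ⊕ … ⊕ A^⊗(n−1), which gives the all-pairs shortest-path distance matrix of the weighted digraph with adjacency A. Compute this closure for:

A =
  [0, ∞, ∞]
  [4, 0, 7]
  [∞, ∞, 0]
Closure =
  [0, ∞, ∞]
  [4, 0, 7]
  [∞, ∞, 0]

This is the Floyd-Warshall all-pairs shortest-path computation. For each intermediate vertex k = 0, 1, …, 2, update dist[i][j] ← min(dist[i][j], dist[i][k] + dist[k][j]). The final matrix gives, for each (i, j), the minimum total weight of any directed path from i to j (possibly empty when i = j).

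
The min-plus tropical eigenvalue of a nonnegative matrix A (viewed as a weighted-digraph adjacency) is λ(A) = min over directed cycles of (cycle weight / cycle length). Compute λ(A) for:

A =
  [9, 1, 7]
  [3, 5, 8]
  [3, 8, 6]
λ(A) = 2

Enumerate directed cycles and compute their means (weight / length). Sample:
  cycle 0 → 0: weight = 9, length = 1, mean = 9/1 ≈ 9.000
  cycle 1 → 1: weight = 5, length = 1, mean = 5/1 ≈ 5.000
  cycle 2 → 2: weight = 6, length = 1, mean = 6/1 ≈ 6.000
  cycle 0 → 1 → 0: weight = 4, length = 2, mean = 4/2 ≈ 2.000
  cycle 0 → 2 → 0: weight = 10, length = 2, mean = 10/2 ≈ 5.000
  cycle 1 → 0 → 1: weight = 4, length = 2, mean = 4/2 ≈ 2.000
Minimum mean = 2.000, attained e.g. along the cycle 0 → 1 → 0 with weight 4 and length 2. So λ(A) = 4/2 = 2.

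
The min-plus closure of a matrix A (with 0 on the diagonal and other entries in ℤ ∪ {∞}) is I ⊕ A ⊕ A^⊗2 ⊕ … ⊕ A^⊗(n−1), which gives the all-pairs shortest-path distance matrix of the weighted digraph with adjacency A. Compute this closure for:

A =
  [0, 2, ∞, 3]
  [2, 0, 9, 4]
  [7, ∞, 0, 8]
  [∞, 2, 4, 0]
Closure =
  [0, 2, 7, 3]
  [2, 0, 8, 4]
  [7, 9, 0, 8]
  [4, 2, 4, 0]

This is the Floyd-Warshall all-pairs shortest-path computation. For each intermediate vertex k = 0, 1, …, 3, update dist[i][j] ← min(dist[i][j], dist[i][k] + dist[k][j]). The final matrix gives, for each (i, j), the minimum total weight of any directed path from i to j (possibly empty when i = j).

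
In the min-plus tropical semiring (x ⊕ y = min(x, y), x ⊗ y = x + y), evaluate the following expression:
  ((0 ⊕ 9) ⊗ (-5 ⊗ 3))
((0 ⊕ 9) ⊗ (-5 ⊗ 3)) = -2

Expand innermost to outermost. Recall ⊕ takes the minimum of its arguments and ⊗ takes their sum. Working out the expression ((0 ⊕ 9) ⊗ (-5 ⊗ 3)) gives -2.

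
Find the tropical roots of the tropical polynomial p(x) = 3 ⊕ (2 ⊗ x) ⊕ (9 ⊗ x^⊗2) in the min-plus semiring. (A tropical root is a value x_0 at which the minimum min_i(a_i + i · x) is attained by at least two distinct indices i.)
Roots: {-7, 1}

Each tropical root is a break point of the lower envelope of the lines y = a_i + i · x (there are 3 lines, with slopes 0, 1, ..., 2). Only the lines that attain the minimum somewhere contribute to roots; other lines are dominated. Here the surviving (envelope) indices are i = 2, i = 1, i = 0.
Intersections between consecutive envelope lines give the roots: for adjacent envelope indices i < j the intersection is x = (a_i − a_j) / (j − i). Reading off the sorted break points: {-7, 1}.
Verification: at each break x_0, at least two indices attain the minimum of min_i(a_i + i · x_0).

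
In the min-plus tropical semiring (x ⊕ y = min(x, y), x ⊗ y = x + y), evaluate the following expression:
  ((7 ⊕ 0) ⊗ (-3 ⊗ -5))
((7 ⊕ 0) ⊗ (-3 ⊗ -5)) = -8

Expand innermost to outermost. Recall ⊕ takes the minimum of its arguments and ⊗ takes their sum. Working out the expression ((7 ⊕ 0) ⊗ (-3 ⊗ -5)) gives -8.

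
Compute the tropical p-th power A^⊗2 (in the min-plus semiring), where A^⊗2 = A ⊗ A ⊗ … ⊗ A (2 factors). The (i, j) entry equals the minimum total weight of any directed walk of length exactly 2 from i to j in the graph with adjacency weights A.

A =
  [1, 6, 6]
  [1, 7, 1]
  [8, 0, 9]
A^⊗2 =
  [2, 6, 7]
  [2, 1, 7]
  [1, 7, 1]

Each entry (A^⊗2)_ij equals the minimum over all length-2 walks i = v_0 → v_1 → … → v_2 = j of Σ_t A[v_t][v_{t+1}]. For example, for (i, j) = (0, 2) we minimise over 3 possible intermediate vertex sequences; the minimum is 7, attained along the walk 0 → 0 → 2.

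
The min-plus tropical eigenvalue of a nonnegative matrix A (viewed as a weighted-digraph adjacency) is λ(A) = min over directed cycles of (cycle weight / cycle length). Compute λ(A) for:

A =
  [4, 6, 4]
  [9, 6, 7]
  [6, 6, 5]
λ(A) = 4

Enumerate directed cycles and compute their means (weight / length). Sample:
  cycle 0 → 0: weight = 4, length = 1, mean = 4/1 ≈ 4.000
  cycle 1 → 1: weight = 6, length = 1, mean = 6/1 ≈ 6.000
  cycle 2 → 2: weight = 5, length = 1, mean = 5/1 ≈ 5.000
  cycle 0 → 1 → 0: weight = 15, length = 2, mean = 15/2 ≈ 7.500
  cycle 0 → 2 → 0: weight = 10, length = 2, mean = 10/2 ≈ 5.000
  cycle 1 → 0 → 1: weight = 15, length = 2, mean = 15/2 ≈ 7.500
Minimum mean = 4.000, attained e.g. along the cycle 0 → 0 with weight 4 and length 1. So λ(A) = 4/1 = 4.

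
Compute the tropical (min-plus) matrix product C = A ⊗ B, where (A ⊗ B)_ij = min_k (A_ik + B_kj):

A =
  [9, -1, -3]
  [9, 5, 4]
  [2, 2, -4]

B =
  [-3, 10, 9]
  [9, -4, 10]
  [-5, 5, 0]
A ⊗ B =
  [-8, -5, -3]
  [-1, 1, 4]
  [-9, -2, -4]

Apply the min-plus product entry-by-entry:
  C[0][0] = min over k of (A[0][0] + B[0][0] = 9 + -3 = 6, A[0][1] + B[1][0] = -1 + 9 = 8, A[0][2] + B[2][0] = -3 + -5 = -8) = -8 (attained at k = 2)
  C[0][1] = min over k of (A[0][0] + B[0][1] = 9 + 10 = 19, A[0][1] + B[1][1] = -1 + -4 = -5, A[0][2] + B[2][1] = -3 + 5 = 2) = -5 (attained at k = 1)
  C[0][2] = min over k of (A[0][0] + B[0][2] = 9 + 9 = 18, A[0][1] + B[1][2] = -1 + 10 = 9, A[0][2] + B[2][2] = -3 + 0 = -3) = -3 (attained at k = 2)
  C[1][0] = min over k of (A[1][0] + B[0][0] = 9 + -3 = 6, A[1][1] + B[1][0] = 5 + 9 = 14, A[1][2] + B[2][0] = 4 + -5 = -1) = -1 (attained at k = 2)
  C[1][1] = min over k of (A[1][0] + B[0][1] = 9 + 10 = 19, A[1][1] + B[1][1] = 5 + -4 = 1, A[1][2] + B[2][1] = 4 + 5 = 9) = 1 (attained at k = 1)
  C[1][2] = min over k of (A[1][0] + B[0][2] = 9 + 9 = 18, A[1][1] + B[1][2] = 5 + 10 = 15, A[1][2] + B[2][2] = 4 + 0 = 4) = 4 (attained at k = 2)
  C[2][0] = min over k of (A[2][0] + B[0][0] = 2 + -3 = -1, A[2][1] + B[1][0] = 2 + 9 = 11, A[2][2] + B[2][0] = -4 + -5 = -9) = -9 (attained at k = 2)
  C[2][1] = min over k of (A[2][0] + B[0][1] = 2 + 10 = 12, A[2][1] + B[1][1] = 2 + -4 = -2, A[2][2] + B[2][1] = -4 + 5 = 1) = -2 (attained at k = 1)
  C[2][2] = min over k of (A[2][0] + B[0][2] = 2 + 9 = 11, A[2][1] + B[1][2] = 2 + 10 = 12, A[2][2] + B[2][2] = -4 + 0 = -4) = -4 (attained at k = 2)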